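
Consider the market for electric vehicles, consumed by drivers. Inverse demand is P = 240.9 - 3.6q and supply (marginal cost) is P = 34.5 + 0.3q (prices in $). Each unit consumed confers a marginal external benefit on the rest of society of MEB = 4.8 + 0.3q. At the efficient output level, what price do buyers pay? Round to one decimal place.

P = $29.7

Social marginal benefit = demand + MEB = 245.7 - 3.3q.
Set SMB = MC: 245.7 - 3.3q = 34.5 + 0.3q → q* = 58.6667.
Consumer price on the demand curve at q*: 240.9 − 3.6×58.6667 = 29.6999.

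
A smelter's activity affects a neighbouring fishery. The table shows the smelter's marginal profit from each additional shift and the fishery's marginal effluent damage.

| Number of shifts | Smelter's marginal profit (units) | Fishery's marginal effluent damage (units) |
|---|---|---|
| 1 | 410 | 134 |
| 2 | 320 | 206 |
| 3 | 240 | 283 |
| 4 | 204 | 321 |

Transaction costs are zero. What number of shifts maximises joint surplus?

Bargaining reaches the level where marginal profit last exceeds marginal effluent damage.
That holds through level 2 (320 ≥ 206) but not at 3 (240 < 283).

2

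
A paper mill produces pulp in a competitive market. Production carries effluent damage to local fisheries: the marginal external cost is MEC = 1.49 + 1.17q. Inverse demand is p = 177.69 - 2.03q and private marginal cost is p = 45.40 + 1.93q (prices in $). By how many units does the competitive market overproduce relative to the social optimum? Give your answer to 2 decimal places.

7.91 units

Market equilibrium (private): 45.40 + 1.93q = 177.69 - 2.03q → q_m = 33.4066.
Social marginal cost = private MC + MEC = 46.89 + 3.10q.
Set SMC = demand: 46.89 + 3.10q = 177.69 - 2.03q → q* = 25.4971.
Gap = |33.4066 − 25.4971| = 7.9095.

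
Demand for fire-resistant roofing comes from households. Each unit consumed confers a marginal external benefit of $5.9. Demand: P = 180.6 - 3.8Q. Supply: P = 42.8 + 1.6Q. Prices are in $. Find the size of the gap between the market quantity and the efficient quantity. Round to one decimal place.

Market equilibrium (private): 42.8 + 1.6Q = 180.6 - 3.8Q → Q_m = 25.5185.
Social marginal benefit = demand + MEB = 186.5 - 3.8Q.
Set SMB = MC: 186.5 - 3.8Q = 42.8 + 1.6Q → Q* = 26.6111.
Gap = |25.5185 − 26.6111| = 1.0926.

1.1 units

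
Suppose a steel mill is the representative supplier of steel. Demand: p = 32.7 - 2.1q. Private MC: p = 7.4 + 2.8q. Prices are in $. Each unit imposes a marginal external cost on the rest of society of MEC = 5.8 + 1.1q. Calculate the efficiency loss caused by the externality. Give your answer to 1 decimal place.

DWL = $11.0

Market equilibrium (private): 7.4 + 2.8q = 32.7 - 2.1q → q_m = 5.1633.
Social marginal cost = private MC + MEC = 13.2 + 3.9q.
Set SMC = demand: 13.2 + 3.9q = 32.7 - 2.1q → q* = 3.2500.
Height of the DWL triangle at q_m is SMC(q_m) − demand(q_m) = MEC(q_m) = 11.4796.
DWL = ½ × 1.9133 × 11.4796 = 10.9820.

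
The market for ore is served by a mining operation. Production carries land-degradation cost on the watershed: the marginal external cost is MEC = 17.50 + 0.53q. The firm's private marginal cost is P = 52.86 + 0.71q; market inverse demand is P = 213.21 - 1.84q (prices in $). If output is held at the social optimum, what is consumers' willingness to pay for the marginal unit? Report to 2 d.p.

Social marginal cost = private MC + MEC = 70.36 + 1.24q.
Set SMC = demand: 70.36 + 1.24q = 213.21 - 1.84q → q* = 46.3799.
Consumer price on the demand curve at q*: 213.21 − 1.84×46.3799 = 127.8710.

P = $127.87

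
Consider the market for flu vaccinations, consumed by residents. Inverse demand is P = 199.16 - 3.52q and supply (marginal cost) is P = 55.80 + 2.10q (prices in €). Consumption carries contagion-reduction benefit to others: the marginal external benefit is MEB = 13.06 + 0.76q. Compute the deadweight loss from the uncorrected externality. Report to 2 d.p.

Market equilibrium (private): 55.80 + 2.10q = 199.16 - 3.52q → q_m = 25.5089.
Social marginal benefit = demand + MEB = 212.22 - 2.76q.
Set SMB = MC: 212.22 - 2.76q = 55.80 + 2.10q → q* = 32.1852.
Height of the DWL triangle at q_m is SMB(q_m) − MC(q_m) = MEB(q_m) = 32.4468.
DWL = ½ × 6.6763 × 32.4468 = 108.3123.

DWL = €108.31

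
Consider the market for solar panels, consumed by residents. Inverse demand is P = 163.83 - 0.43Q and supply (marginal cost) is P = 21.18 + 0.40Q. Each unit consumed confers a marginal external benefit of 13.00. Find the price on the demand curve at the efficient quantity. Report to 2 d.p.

Social marginal benefit = demand + MEB = 176.83 - 0.43Q.
Set SMB = MC: 176.83 - 0.43Q = 21.18 + 0.40Q → Q* = 187.5301.
Consumer price on the demand curve at Q*: 163.83 − 0.43×187.5301 = 83.1921.

P = 83.19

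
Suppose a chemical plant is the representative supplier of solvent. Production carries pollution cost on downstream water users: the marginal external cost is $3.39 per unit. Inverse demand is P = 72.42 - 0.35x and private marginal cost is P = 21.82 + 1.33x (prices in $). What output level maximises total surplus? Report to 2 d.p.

x* = 28.10

Social marginal cost = private MC + MEC = 25.21 + 1.33x.
Set SMC = demand: 25.21 + 1.33x = 72.42 - 0.35x → x* = 28.1012.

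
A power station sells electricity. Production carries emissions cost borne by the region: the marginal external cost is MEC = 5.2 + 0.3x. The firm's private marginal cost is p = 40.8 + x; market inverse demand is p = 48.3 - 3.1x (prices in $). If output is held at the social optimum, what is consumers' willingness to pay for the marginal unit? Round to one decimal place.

P = $46.7

Social marginal cost = private MC + MEC = 46.0 + 1.3x.
Set SMC = demand: 46.0 + 1.3x = 48.3 - 3.1x → x* = 0.5227.
Consumer price on the demand curve at x*: 48.3 − 3.1×0.5227 = 46.6796.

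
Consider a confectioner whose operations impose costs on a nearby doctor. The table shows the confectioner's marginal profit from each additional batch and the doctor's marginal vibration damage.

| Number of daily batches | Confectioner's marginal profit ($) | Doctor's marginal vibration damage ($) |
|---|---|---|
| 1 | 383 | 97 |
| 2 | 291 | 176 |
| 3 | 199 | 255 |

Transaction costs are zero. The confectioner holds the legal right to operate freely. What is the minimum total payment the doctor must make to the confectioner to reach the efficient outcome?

Left alone the confectioner would choose level 3 (marginal profit stays positive).
Efficient level: k* = 2 (marginal profit ≥ marginal vibration damage through 2).
The doctor must at least cover the confectioner's forgone profit from cutting 3→2: 199 = 199.

$199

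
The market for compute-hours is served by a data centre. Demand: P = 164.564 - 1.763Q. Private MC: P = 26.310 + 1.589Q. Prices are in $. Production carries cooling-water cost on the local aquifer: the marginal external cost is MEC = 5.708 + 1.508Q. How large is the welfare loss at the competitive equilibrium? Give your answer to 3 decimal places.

Market equilibrium (private): 26.310 + 1.589Q = 164.564 - 1.763Q → Q_m = 41.2452.
Social marginal cost = private MC + MEC = 32.018 + 3.097Q.
Set SMC = demand: 32.018 + 3.097Q = 164.564 - 1.763Q → Q* = 27.2728.
Height of the DWL triangle at Q_m is SMC(Q_m) − demand(Q_m) = MEC(Q_m) = 67.9058.
DWL = ½ × 13.9724 × 67.9058 = 474.4035.

DWL = $474.403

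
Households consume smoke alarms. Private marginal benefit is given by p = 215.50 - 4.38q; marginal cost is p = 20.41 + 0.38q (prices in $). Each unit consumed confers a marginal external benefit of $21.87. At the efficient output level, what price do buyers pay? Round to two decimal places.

P = $15.86

Social marginal benefit = demand + MEB = 237.37 - 4.38q.
Set SMB = MC: 237.37 - 4.38q = 20.41 + 0.38q → q* = 45.5798.
Consumer price on the demand curve at q*: 215.50 − 4.38×45.5798 = 15.8605.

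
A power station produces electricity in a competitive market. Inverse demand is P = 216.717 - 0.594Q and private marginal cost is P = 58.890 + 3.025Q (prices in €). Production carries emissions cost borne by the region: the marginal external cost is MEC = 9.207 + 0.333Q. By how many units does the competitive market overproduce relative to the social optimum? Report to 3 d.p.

6.004 units

Market equilibrium (private): 58.890 + 3.025Q = 216.717 - 0.594Q → Q_m = 43.6107.
Social marginal cost = private MC + MEC = 68.097 + 3.358Q.
Set SMC = demand: 68.097 + 3.358Q = 216.717 - 0.594Q → Q* = 37.6063.
Gap = |43.6107 − 37.6063| = 6.0044.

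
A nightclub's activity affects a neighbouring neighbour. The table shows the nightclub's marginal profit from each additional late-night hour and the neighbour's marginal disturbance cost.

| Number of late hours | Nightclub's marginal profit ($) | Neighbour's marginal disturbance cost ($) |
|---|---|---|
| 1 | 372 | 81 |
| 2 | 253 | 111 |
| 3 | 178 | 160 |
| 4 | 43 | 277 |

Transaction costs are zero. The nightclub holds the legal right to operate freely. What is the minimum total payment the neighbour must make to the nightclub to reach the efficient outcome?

Left alone the nightclub would choose level 4 (marginal profit stays positive).
Efficient level: k* = 3 (marginal profit ≥ marginal disturbance cost through 3).
The neighbour must at least cover the nightclub's forgone profit from cutting 4→3: 43 = 43.

$43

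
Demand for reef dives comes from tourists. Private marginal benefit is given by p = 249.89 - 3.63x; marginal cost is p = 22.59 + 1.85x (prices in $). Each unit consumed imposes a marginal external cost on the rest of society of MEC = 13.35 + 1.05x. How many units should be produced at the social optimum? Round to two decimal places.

x* = 32.76

Social marginal benefit = demand − MEC = 236.54 - 4.68x.
Set SMB = MC: 236.54 - 4.68x = 22.59 + 1.85x → x* = 32.7642.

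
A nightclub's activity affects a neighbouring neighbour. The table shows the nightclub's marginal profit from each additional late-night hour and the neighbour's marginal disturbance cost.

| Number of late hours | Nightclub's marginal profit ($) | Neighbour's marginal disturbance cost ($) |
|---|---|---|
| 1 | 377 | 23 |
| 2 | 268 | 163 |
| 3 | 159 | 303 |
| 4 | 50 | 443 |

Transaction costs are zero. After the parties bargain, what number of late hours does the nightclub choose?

2

Bargaining reaches the level where marginal profit last exceeds marginal disturbance cost.
That holds through level 2 (268 ≥ 163) but not at 3 (159 < 303).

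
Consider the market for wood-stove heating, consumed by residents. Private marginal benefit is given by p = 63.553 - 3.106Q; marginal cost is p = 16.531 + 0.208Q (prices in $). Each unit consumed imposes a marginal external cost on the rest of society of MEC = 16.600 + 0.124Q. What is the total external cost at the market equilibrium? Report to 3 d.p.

Market equilibrium (private): 16.531 + 0.208Q = 63.553 - 3.106Q → Q_m = 14.1889.
Total external cost = ∫₀^{Q_m} (16.600 + 0.124Q) dQ = 16.600×14.1889 + ½×0.124×14.1889² = 248.0179.

$248.018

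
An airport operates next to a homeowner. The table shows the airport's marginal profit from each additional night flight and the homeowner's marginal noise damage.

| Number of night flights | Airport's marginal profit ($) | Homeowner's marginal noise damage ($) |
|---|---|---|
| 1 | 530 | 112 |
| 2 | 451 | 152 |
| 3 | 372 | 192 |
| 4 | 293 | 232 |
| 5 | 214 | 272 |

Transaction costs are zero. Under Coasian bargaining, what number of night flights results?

Bargaining reaches the level where marginal profit last exceeds marginal noise damage.
That holds through level 4 (293 ≥ 232) but not at 5 (214 < 272).

4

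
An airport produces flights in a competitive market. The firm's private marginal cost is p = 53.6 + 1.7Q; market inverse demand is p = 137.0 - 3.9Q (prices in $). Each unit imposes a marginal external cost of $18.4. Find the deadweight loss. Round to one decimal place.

Market equilibrium (private): 53.6 + 1.7Q = 137.0 - 3.9Q → Q_m = 14.8929.
Social marginal cost = private MC + MEC = 72.0 + 1.7Q.
Set SMC = demand: 72.0 + 1.7Q = 137.0 - 3.9Q → Q* = 11.6071.
Height of the DWL triangle at Q_m is SMC(Q_m) − demand(Q_m) = MEC(Q_m) = 18.4000.
DWL = ½ × 3.2858 × 18.4000 = 30.2294.

DWL = $30.2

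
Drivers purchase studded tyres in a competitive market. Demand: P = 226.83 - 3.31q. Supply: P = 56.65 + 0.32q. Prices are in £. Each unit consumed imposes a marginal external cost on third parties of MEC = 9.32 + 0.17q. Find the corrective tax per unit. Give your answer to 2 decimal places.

Social marginal benefit = demand − MEC = 217.51 - 3.48q.
Set SMB = MC: 217.51 - 3.48q = 56.65 + 0.32q → q* = 42.3316.
The Pigouvian tax equals MEC at q*: 9.32 + 0.17×42.3316 = 16.5164.

tax = £16.52 per unit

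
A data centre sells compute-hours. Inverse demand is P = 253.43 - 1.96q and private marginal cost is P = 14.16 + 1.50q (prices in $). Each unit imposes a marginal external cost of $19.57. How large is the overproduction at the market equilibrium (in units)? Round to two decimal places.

5.66 units

Market equilibrium (private): 14.16 + 1.50q = 253.43 - 1.96q → q_m = 69.1532.
Social marginal cost = private MC + MEC = 33.73 + 1.50q.
Set SMC = demand: 33.73 + 1.50q = 253.43 - 1.96q → q* = 63.4971.
Gap = |69.1532 − 63.4971| = 5.6561.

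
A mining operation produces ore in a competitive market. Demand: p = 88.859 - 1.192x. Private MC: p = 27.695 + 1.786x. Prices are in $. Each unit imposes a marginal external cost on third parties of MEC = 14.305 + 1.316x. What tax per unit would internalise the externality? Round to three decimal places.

Social marginal cost = private MC + MEC = 42.000 + 3.102x.
Set SMC = demand: 42.000 + 3.102x = 88.859 - 1.192x → x* = 10.9127.
The Pigouvian tax equals MEC at x*: 14.305 + 1.316×10.9127 = 28.6661.

tax = $28.666 per unit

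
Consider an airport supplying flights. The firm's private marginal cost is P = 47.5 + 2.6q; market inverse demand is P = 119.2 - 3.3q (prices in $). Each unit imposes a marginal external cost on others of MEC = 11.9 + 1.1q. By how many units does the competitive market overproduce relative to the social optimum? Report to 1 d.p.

3.6 units

Market equilibrium (private): 47.5 + 2.6q = 119.2 - 3.3q → q_m = 12.1525.
Social marginal cost = private MC + MEC = 59.4 + 3.7q.
Set SMC = demand: 59.4 + 3.7q = 119.2 - 3.3q → q* = 8.5429.
Gap = |12.1525 − 8.5429| = 3.6096.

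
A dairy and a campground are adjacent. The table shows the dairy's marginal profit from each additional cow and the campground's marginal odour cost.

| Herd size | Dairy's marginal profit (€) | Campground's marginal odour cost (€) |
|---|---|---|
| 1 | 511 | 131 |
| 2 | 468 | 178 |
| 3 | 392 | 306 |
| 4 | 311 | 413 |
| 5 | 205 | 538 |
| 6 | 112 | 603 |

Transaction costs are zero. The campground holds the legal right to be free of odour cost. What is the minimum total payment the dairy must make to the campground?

Efficient level: marginal profit ≥ marginal odour cost through level 3, so k* = 3.
With the campground holding the right, the dairy must at least compensate total damage at k*: 131 + 178 + 306 = 615.

€615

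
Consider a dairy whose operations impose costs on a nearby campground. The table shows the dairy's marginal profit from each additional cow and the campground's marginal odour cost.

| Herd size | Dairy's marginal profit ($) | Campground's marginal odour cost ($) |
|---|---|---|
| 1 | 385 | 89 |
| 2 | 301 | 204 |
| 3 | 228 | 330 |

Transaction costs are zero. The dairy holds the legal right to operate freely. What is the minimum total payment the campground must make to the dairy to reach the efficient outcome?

Left alone the dairy would choose level 3 (marginal profit stays positive).
Efficient level: k* = 2 (marginal profit ≥ marginal odour cost through 2).
The campground must at least cover the dairy's forgone profit from cutting 3→2: 228 = 228.

$228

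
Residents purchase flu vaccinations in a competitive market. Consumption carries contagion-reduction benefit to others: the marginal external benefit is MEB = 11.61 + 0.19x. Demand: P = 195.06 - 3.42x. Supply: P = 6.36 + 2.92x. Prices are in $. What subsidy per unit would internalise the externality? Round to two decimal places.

subsidy = $17.80 per unit

Social marginal benefit = demand + MEB = 206.67 - 3.23x.
Set SMB = MC: 206.67 - 3.23x = 6.36 + 2.92x → x* = 32.5707.
The Pigouvian subsidy equals MEB at x*: 11.61 + 0.19×32.5707 = 17.7984.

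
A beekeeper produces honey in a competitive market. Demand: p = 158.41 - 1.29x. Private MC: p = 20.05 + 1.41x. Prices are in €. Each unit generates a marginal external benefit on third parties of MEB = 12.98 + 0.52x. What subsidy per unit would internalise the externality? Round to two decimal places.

Social marginal cost = private MC − MEB = 7.07 + 0.89x.
Set SMC = demand: 7.07 + 0.89x = 158.41 - 1.29x → x* = 69.4220.
The Pigouvian subsidy equals MEB at x*: 12.98 + 0.52×69.4220 = 49.0794.

subsidy = €49.08 per unit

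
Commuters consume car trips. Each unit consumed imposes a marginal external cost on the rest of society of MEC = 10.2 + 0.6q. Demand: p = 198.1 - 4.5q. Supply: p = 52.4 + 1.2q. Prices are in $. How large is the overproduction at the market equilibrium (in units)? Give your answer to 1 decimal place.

4.1 units

Market equilibrium (private): 52.4 + 1.2q = 198.1 - 4.5q → q_m = 25.5614.
Social marginal benefit = demand − MEC = 187.9 - 5.1q.
Set SMB = MC: 187.9 - 5.1q = 52.4 + 1.2q → q* = 21.5079.
Gap = |25.5614 − 21.5079| = 4.0535.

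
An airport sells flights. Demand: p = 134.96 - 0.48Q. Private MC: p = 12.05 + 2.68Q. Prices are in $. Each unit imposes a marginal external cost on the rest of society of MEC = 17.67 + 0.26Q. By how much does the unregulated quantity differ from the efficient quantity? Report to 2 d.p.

8.12 units

Market equilibrium (private): 12.05 + 2.68Q = 134.96 - 0.48Q → Q_m = 38.8956.
Social marginal cost = private MC + MEC = 29.72 + 2.94Q.
Set SMC = demand: 29.72 + 2.94Q = 134.96 - 0.48Q → Q* = 30.7719.
Gap = |38.8956 − 30.7719| = 8.1237.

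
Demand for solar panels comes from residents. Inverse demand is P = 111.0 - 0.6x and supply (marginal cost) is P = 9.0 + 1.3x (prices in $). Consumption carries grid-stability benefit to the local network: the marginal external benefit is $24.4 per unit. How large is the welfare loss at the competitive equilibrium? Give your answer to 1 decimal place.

DWL = $156.7

Market equilibrium (private): 9.0 + 1.3x = 111.0 - 0.6x → x_m = 53.6842.
Social marginal benefit = demand + MEB = 135.4 - 0.6x.
Set SMB = MC: 135.4 - 0.6x = 9.0 + 1.3x → x* = 66.5263.
The loss is the area between SMB and MC from x* to x_m; with linear curves that's a triangle of height MEB(x_m).
DWL = ½ × 12.8421 × 24.4000 = 156.6736.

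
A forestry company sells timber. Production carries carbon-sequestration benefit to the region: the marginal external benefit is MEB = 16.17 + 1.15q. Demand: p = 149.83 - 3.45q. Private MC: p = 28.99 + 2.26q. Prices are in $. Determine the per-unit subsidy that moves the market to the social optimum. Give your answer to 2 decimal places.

subsidy = $50.72 per unit

Social marginal cost = private MC − MEB = 12.82 + 1.11q.
Set SMC = demand: 12.82 + 1.11q = 149.83 - 3.45q → q* = 30.0461.
The Pigouvian subsidy equals MEB at q*: 16.17 + 1.15×30.0461 = 50.7230.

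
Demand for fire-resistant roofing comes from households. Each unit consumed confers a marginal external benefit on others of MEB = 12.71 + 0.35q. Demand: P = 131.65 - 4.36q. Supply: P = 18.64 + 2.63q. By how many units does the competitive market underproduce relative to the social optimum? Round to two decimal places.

Market equilibrium (private): 18.64 + 2.63q = 131.65 - 4.36q → q_m = 16.1674.
Social marginal benefit = demand + MEB = 144.36 - 4.01q.
Set SMB = MC: 144.36 - 4.01q = 18.64 + 2.63q → q* = 18.9337.
Gap = |16.1674 − 18.9337| = 2.7663.

2.77 units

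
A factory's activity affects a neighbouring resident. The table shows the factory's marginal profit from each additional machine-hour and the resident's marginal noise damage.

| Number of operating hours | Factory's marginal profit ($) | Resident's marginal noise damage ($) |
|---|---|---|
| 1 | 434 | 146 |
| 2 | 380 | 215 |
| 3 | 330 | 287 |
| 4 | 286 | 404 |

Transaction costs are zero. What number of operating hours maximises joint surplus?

Bargaining reaches the level where marginal profit last exceeds marginal noise damage.
That holds through level 3 (330 ≥ 287) but not at 4 (286 < 404).

3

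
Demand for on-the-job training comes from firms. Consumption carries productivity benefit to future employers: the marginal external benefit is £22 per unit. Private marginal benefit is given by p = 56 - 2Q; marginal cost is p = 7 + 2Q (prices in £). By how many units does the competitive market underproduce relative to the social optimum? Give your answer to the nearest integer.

6 units

Market equilibrium (private): 7 + 2Q = 56 - 2Q → Q_m = 12.2500.
Social marginal benefit = demand + MEB = 78 - 2Q.
Set SMB = MC: 78 - 2Q = 7 + 2Q → Q* = 17.7500.
Gap = |12.2500 − 17.7500| = 5.5000.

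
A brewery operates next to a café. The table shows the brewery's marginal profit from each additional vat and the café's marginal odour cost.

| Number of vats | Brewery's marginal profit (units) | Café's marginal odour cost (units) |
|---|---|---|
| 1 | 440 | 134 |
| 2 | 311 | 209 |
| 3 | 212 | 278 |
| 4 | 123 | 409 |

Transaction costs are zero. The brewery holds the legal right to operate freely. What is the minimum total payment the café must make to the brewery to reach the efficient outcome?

Left alone the brewery would choose level 4 (marginal profit stays positive).
Efficient level: k* = 2 (marginal profit ≥ marginal odour cost through 2).
The café must at least cover the brewery's forgone profit from cutting 4→2: 212 + 123 = 335.

335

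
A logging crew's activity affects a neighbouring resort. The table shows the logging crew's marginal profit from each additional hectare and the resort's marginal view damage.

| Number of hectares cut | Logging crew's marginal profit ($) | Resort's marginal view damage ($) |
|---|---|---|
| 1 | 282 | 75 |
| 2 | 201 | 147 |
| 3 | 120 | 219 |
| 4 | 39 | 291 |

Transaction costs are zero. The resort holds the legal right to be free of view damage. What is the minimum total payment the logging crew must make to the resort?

Efficient level: marginal profit ≥ marginal view damage through level 2, so k* = 2.
With the resort holding the right, the logging crew must at least compensate total damage at k*: 75 + 147 = 222.

$222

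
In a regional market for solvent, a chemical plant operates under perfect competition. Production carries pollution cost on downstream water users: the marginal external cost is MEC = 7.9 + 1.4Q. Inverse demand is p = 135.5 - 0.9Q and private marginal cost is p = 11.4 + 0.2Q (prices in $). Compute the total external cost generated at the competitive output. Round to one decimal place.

Market equilibrium (private): 11.4 + 0.2Q = 135.5 - 0.9Q → Q_m = 112.8182.
Total external cost = ∫₀^{Q_m} (7.9 + 1.4Q) dQ = 7.9×112.8182 + ½×1.4×112.8182² = 9800.8262.

$9800.8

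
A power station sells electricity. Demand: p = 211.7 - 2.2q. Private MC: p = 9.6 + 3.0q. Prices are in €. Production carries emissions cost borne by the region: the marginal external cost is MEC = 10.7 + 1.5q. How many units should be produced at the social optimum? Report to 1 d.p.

q* = 28.6

Social marginal cost = private MC + MEC = 20.3 + 4.5q.
Set SMC = demand: 20.3 + 4.5q = 211.7 - 2.2q → q* = 28.5672.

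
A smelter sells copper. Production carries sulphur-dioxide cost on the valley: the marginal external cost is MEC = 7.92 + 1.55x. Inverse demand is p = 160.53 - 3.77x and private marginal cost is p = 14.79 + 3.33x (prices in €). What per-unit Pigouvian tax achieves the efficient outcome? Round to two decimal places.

Social marginal cost = private MC + MEC = 22.71 + 4.88x.
Set SMC = demand: 22.71 + 4.88x = 160.53 - 3.77x → x* = 15.9329.
The Pigouvian tax equals MEC at x*: 7.92 + 1.55×15.9329 = 32.6160.

tax = €32.62 per unit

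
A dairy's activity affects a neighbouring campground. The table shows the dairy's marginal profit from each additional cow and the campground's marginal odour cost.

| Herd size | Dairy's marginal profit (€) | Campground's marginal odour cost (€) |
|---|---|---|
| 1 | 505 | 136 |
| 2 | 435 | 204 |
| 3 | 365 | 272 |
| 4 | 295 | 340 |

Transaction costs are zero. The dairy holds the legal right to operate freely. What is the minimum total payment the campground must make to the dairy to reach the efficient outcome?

Left alone the dairy would choose level 4 (marginal profit stays positive).
Efficient level: k* = 3 (marginal profit ≥ marginal odour cost through 3).
The campground must at least cover the dairy's forgone profit from cutting 4→3: 295 = 295.

€295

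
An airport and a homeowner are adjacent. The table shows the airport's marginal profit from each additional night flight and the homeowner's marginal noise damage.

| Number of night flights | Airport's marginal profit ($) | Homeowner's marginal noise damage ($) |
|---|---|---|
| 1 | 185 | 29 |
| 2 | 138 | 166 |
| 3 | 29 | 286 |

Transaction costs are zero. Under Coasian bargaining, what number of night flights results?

Bargaining reaches the level where marginal profit last exceeds marginal noise damage.
That holds through level 1 (185 ≥ 29) but not at 2 (138 < 166).

1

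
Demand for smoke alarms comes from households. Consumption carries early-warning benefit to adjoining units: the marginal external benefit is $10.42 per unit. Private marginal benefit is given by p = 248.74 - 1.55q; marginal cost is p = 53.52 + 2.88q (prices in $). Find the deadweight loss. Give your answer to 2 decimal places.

Market equilibrium (private): 53.52 + 2.88q = 248.74 - 1.55q → q_m = 44.0677.
Social marginal benefit = demand + MEB = 259.16 - 1.55q.
Set SMB = MC: 259.16 - 1.55q = 53.52 + 2.88q → q* = 46.4199.
Height of the DWL triangle at q_m is SMB(q_m) − MC(q_m) = MEB(q_m) = 10.4200.
DWL = ½ × 2.3522 × 10.4200 = 12.2550.

DWL = $12.25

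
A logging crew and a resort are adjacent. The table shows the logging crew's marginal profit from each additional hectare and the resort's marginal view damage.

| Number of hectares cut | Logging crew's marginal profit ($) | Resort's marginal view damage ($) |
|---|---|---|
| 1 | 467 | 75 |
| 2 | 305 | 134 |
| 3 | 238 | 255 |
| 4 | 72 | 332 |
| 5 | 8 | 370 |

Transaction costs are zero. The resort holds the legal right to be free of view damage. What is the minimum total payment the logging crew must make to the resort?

$209

Efficient level: marginal profit ≥ marginal view damage through level 2, so k* = 2.
With the resort holding the right, the logging crew must at least compensate total damage at k*: 75 + 134 = 209.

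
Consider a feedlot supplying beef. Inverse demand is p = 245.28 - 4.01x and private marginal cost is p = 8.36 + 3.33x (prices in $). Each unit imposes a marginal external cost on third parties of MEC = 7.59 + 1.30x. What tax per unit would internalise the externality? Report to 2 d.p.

tax = $42.10 per unit

Social marginal cost = private MC + MEC = 15.95 + 4.63x.
Set SMC = demand: 15.95 + 4.63x = 245.28 - 4.01x → x* = 26.5428.
The Pigouvian tax equals MEC at x*: 7.59 + 1.30×26.5428 = 42.0956.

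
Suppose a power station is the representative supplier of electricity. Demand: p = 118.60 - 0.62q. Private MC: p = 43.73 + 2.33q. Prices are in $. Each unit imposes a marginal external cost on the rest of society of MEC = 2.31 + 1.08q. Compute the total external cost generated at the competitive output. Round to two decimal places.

Market equilibrium (private): 43.73 + 2.33q = 118.60 - 0.62q → q_m = 25.3797.
Total external cost = ∫₀^{q_m} (2.31 + 1.08q) dq = 2.31×25.3797 + ½×1.08×25.3797² = 406.4569.

$406.46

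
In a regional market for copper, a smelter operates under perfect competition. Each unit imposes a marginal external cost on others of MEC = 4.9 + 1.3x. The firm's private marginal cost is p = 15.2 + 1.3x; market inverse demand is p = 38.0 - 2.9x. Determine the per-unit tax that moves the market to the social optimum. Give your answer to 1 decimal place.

tax = 9.1 per unit

Social marginal cost = private MC + MEC = 20.1 + 2.6x.
Set SMC = demand: 20.1 + 2.6x = 38.0 - 2.9x → x* = 3.2545.
The Pigouvian tax equals MEC at x*: 4.9 + 1.3×3.2545 = 9.1309.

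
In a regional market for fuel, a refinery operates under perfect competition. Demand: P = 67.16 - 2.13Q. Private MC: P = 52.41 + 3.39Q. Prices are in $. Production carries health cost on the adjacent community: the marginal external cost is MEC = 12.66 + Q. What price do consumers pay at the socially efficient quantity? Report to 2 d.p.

P = $66.48

Social marginal cost = private MC + MEC = 65.07 + 4.39Q.
Set SMC = demand: 65.07 + 4.39Q = 67.16 - 2.13Q → Q* = 0.3206.
Consumer price on the demand curve at Q*: 67.16 − 2.13×0.3206 = 66.4771.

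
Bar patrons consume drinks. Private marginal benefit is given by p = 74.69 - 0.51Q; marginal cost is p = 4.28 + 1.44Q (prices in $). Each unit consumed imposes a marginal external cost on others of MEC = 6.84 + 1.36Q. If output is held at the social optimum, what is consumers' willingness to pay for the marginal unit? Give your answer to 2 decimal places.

Social marginal benefit = demand − MEC = 67.85 - 1.87Q.
Set SMB = MC: 67.85 - 1.87Q = 4.28 + 1.44Q → Q* = 19.2054.
Consumer price on the demand curve at Q*: 74.69 − 0.51×19.2054 = 64.8952.

P = $64.90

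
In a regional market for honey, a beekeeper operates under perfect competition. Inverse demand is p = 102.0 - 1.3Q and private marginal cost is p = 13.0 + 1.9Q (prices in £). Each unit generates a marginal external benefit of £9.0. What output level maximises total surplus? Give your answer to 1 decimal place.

Social marginal cost = private MC − MEB = 4.0 + 1.9Q.
Set SMC = demand: 4.0 + 1.9Q = 102.0 - 1.3Q → Q* = 30.6250.

Q* = 30.6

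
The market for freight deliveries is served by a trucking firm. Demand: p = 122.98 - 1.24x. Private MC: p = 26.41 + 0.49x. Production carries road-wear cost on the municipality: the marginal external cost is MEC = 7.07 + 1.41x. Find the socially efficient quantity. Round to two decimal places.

x* = 28.50

Social marginal cost = private MC + MEC = 33.48 + 1.90x.
Set SMC = demand: 33.48 + 1.90x = 122.98 - 1.24x → x* = 28.5032.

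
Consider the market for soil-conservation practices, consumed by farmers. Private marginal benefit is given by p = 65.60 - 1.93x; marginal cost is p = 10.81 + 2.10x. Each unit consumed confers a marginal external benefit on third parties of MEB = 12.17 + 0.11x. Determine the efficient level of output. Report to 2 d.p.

x* = 17.08

Social marginal benefit = demand + MEB = 77.77 - 1.82x.
Set SMB = MC: 77.77 - 1.82x = 10.81 + 2.10x → x* = 17.0816.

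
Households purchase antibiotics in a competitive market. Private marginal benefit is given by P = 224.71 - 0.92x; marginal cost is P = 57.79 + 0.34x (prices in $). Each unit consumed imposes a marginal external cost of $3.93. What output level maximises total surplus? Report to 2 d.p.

Social marginal benefit = demand − MEC = 220.78 - 0.92x.
Set SMB = MC: 220.78 - 0.92x = 57.79 + 0.34x → x* = 129.3571.

x* = 129.36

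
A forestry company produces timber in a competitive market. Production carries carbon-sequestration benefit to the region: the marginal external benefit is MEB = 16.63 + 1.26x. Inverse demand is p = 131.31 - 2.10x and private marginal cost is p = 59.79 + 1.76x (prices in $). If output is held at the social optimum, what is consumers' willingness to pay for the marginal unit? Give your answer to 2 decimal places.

Social marginal cost = private MC − MEB = 43.16 + 0.50x.
Set SMC = demand: 43.16 + 0.50x = 131.31 - 2.10x → x* = 33.9038.
Consumer price on the demand curve at x*: 131.31 − 2.10×33.9038 = 60.1120.

P = $60.11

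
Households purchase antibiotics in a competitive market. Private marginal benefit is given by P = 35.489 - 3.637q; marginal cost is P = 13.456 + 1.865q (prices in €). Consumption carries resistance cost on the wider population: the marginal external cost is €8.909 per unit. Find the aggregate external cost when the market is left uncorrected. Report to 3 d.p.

Market equilibrium (private): 13.456 + 1.865q = 35.489 - 3.637q → q_m = 4.0045.
Total external cost = MEC × q_m = 8.909 × 4.0045 = 35.6761.

€35.676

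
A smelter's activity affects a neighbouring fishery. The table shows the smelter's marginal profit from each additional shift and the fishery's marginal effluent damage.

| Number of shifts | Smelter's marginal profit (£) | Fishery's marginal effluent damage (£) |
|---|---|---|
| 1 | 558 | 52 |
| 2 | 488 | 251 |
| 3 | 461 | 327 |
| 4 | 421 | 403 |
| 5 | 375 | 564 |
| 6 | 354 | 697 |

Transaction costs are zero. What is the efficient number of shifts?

Bargaining reaches the level where marginal profit last exceeds marginal effluent damage.
That holds through level 4 (421 ≥ 403) but not at 5 (375 < 564).

4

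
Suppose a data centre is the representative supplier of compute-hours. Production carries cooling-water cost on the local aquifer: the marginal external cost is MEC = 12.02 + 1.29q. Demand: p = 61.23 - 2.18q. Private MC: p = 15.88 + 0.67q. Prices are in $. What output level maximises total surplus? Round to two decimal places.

q* = 8.05

Social marginal cost = private MC + MEC = 27.90 + 1.96q.
Set SMC = demand: 27.90 + 1.96q = 61.23 - 2.18q → q* = 8.0507.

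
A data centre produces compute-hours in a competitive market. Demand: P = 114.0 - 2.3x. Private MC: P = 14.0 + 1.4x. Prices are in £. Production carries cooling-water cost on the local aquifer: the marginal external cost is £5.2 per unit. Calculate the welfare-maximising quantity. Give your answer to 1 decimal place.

Social marginal cost = private MC + MEC = 19.2 + 1.4x.
Set SMC = demand: 19.2 + 1.4x = 114.0 - 2.3x → x* = 25.6216.

x* = 25.6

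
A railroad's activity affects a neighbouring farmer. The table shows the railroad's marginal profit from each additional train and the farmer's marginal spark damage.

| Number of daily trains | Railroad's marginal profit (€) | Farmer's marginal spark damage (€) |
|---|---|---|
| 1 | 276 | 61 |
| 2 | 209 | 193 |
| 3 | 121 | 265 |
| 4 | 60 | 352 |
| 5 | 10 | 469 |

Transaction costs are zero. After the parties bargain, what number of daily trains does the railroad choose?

Bargaining reaches the level where marginal profit last exceeds marginal spark damage.
That holds through level 2 (209 ≥ 193) but not at 3 (121 < 265).

2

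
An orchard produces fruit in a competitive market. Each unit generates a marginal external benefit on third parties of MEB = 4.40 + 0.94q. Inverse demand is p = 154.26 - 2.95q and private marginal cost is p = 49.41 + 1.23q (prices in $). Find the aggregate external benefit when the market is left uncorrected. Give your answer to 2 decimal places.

$406.09

Market equilibrium (private): 49.41 + 1.23q = 154.26 - 2.95q → q_m = 25.0837.
Total external benefit = ∫₀^{q_m} (4.40 + 0.94q) dq = 4.40×25.0837 + ½×0.94×25.0837² = 406.0885.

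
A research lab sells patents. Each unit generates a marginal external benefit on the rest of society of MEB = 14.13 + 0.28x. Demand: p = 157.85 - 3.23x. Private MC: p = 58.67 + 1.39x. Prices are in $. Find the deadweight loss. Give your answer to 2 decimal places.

Market equilibrium (private): 58.67 + 1.39x = 157.85 - 3.23x → x_m = 21.4675.
Social marginal cost = private MC − MEB = 44.54 + 1.11x.
Set SMC = demand: 44.54 + 1.11x = 157.85 - 3.23x → x* = 26.1083.
Between x* and x_m the wedge demand − SMC runs linearly from 0 to MEB(x_m), so the loss is a triangle.
DWL = ½ × 4.6408 × 20.1409 = 46.7349.

DWL = $46.73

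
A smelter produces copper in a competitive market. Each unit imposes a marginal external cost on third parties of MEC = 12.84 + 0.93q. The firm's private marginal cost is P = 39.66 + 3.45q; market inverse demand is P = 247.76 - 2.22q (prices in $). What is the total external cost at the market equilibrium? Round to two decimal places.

Market equilibrium (private): 39.66 + 3.45q = 247.76 - 2.22q → q_m = 36.7019.
Total external cost = ∫₀^{q_m} (12.84 + 0.93q) dq = 12.84×36.7019 + ½×0.93×36.7019² = 1097.6211.

$1097.62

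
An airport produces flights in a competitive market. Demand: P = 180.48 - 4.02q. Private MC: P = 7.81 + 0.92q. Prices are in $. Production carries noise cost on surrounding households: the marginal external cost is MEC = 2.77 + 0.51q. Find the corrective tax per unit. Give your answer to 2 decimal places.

tax = $18.67 per unit

Social marginal cost = private MC + MEC = 10.58 + 1.43q.
Set SMC = demand: 10.58 + 1.43q = 180.48 - 4.02q → q* = 31.1743.
The Pigouvian tax equals MEC at q*: 2.77 + 0.51×31.1743 = 18.6689.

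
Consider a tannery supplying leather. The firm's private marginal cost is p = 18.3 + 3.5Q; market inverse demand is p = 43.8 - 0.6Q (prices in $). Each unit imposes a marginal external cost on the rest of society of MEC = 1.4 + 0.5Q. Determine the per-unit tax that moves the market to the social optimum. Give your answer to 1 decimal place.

tax = $4.0 per unit

Social marginal cost = private MC + MEC = 19.7 + 4.0Q.
Set SMC = demand: 19.7 + 4.0Q = 43.8 - 0.6Q → Q* = 5.2391.
The Pigouvian tax equals MEC at Q*: 1.4 + 0.5×5.2391 = 4.0196.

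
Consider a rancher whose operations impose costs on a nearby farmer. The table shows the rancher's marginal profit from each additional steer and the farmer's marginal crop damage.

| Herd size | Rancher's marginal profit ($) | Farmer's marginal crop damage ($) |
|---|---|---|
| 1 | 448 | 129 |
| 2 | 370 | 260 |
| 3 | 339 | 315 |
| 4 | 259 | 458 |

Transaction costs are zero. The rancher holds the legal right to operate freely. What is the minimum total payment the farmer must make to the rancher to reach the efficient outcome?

Left alone the rancher would choose level 4 (marginal profit stays positive).
Efficient level: k* = 3 (marginal profit ≥ marginal crop damage through 3).
The farmer must at least cover the rancher's forgone profit from cutting 4→3: 259 = 259.

$259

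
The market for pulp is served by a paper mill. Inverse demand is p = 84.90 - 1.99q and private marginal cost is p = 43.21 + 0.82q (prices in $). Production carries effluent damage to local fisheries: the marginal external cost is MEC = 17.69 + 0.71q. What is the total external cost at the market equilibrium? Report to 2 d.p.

Market equilibrium (private): 43.21 + 0.82q = 84.90 - 1.99q → q_m = 14.8363.
Total external cost = ∫₀^{q_m} (17.69 + 0.71q) dq = 17.69×14.8363 + ½×0.71×14.8363² = 340.5953.

$340.60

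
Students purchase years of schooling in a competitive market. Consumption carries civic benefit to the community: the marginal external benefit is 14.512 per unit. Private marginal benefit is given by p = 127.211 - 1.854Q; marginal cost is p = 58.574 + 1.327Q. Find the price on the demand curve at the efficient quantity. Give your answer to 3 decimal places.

P = 78.749

Social marginal benefit = demand + MEB = 141.723 - 1.854Q.
Set SMB = MC: 141.723 - 1.854Q = 58.574 + 1.327Q → Q* = 26.1393.
Consumer price on the demand curve at Q*: 127.211 − 1.854×26.1393 = 78.7487.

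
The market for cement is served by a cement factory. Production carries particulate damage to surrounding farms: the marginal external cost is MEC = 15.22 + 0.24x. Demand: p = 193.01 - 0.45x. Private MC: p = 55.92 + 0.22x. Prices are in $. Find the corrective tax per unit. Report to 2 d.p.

tax = $47.36 per unit

Social marginal cost = private MC + MEC = 71.14 + 0.46x.
Set SMC = demand: 71.14 + 0.46x = 193.01 - 0.45x → x* = 133.9231.
The Pigouvian tax equals MEC at x*: 15.22 + 0.24×133.9231 = 47.3615.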